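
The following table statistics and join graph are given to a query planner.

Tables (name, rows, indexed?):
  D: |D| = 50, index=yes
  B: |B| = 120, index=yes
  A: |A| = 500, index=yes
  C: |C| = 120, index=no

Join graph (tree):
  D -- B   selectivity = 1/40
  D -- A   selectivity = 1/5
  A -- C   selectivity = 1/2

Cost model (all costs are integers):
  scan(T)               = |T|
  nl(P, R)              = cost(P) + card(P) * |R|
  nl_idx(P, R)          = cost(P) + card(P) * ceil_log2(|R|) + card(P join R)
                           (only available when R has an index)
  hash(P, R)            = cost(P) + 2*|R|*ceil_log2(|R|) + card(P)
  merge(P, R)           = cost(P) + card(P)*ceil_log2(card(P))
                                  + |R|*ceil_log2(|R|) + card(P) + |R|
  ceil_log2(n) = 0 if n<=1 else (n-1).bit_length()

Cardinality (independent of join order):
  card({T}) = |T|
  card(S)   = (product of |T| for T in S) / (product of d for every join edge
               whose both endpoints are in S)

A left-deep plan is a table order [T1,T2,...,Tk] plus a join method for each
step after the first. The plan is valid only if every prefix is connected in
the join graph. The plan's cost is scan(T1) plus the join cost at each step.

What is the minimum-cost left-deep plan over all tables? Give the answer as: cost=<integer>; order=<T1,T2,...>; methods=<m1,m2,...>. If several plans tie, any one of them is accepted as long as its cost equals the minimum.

cost=23580; order=D,B,A,C; methods=nl_idx,merge,hash

Selinger DP (subsets sized 1..n):
  {D}: scan cost=50, card=50
  {B}: scan cost=120, card=120
  {A}: scan cost=500, card=500
  {C}: scan cost=120, card=120
  {BD}: card=150; try (B,nl_idx)→550, (D,hash)→840, (D,nl_idx)→990, (B,merge)→1360, (D,merge)→1430, (B,hash)→1780 …(+2); best=550 via (B,nl_idx)
  {AD}: card=5000; try (D,hash)→1600, (A,merge)→5400, (A,nl_idx)→5500, (D,merge)→5850, (D,nl_idx)→8500, (A,hash)→9100 …(+2); best=1600 via (D,hash)
  {AC}: card=30000; try (C,hash)→2680, (A,merge)→6080, (C,merge)→6460, (A,hash)→9240, (A,nl_idx)→31200, (A,nl)→60120 …(+1); best=2680 via (C,hash)
  {ABD}: card=15000; try (A,merge)→6900, (B,hash)→8280, (A,hash)→9700, (A,nl_idx)→16900, (B,nl_idx)→51600, (B,merge)→72560 …(+2); best=6900 via (A,merge)
  {ACD}: card=300000; try (C,hash)→8280, (D,hash)→33280, (C,merge)→72560, (D,nl_idx)→482680, (D,merge)→483030, (C,nl)→601600 …(+1); best=8280 via (C,hash)
  {ABCD}: card=900000; try (C,hash)→23580, (C,merge)→232860, (B,hash)→309960, (C,nl)→1806900, (B,nl_idx)→3008280, (B,merge)→6009240 …(+1); best=23580 via (C,hash)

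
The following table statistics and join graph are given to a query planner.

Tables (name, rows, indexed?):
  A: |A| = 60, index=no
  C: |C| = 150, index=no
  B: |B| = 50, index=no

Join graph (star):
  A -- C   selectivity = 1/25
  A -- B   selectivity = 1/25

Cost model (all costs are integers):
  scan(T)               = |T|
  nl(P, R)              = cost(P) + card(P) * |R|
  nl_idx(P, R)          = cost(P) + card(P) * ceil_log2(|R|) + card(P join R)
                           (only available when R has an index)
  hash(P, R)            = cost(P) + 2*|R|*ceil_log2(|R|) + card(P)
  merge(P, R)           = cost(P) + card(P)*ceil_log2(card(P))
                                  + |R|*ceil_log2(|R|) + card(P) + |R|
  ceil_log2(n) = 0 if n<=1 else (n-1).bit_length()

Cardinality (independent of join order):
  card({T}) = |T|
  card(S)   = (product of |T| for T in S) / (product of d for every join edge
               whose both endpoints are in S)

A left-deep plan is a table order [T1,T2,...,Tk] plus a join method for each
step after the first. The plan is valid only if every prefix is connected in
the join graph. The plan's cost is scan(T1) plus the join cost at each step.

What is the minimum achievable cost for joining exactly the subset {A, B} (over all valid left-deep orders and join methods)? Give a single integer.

Selinger DP over subsets of {A,B}:
  {A}: scan cost=60, card=60
  {B}: scan cost=50, card=50
  {AB}: card=120; try (B,hash)→720, (A,hash)→820, (A,merge)→820, (B,merge)→830, (A,nl)→3050, (B,nl)→3060; best=720 via (B,hash)

720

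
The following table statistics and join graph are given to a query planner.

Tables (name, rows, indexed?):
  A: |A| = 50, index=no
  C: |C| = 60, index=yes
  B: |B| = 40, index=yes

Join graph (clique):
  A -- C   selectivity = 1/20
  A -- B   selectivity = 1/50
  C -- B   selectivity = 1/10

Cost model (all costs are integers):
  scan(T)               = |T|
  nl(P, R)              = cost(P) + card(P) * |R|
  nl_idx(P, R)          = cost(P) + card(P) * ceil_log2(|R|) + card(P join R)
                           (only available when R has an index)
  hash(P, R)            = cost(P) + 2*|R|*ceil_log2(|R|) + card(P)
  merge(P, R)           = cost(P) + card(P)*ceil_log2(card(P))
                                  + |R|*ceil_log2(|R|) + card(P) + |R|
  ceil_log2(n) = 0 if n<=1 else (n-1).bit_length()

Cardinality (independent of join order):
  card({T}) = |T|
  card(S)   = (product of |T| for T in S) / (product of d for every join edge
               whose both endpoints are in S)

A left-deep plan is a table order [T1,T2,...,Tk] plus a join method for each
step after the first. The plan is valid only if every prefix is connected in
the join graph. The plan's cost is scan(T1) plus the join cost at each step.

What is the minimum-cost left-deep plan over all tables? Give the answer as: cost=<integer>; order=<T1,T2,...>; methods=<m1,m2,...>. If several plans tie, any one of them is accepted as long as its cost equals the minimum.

cost=642; order=A,B,C; methods=nl_idx,nl_idx

Selinger DP (subsets sized 1..n):
  {A}: scan cost=50, card=50
  {C}: scan cost=60, card=60
  {B}: scan cost=40, card=40
  {AC}: card=150; try (C,nl_idx)→500, (A,hash)→720, (C,hash)→820, (C,merge)→820, (A,merge)→830, (C,nl)→3050 …(+1); best=500 via (C,nl_idx)
  {AB}: card=40; try (B,nl_idx)→390, (B,hash)→580, (A,merge)→670, (B,merge)→680, (A,hash)→680, (A,nl)→2040 …(+1); best=390 via (B,nl_idx)
  {BC}: card=240; try (C,nl_idx)→520, (B,hash)→600, (B,nl_idx)→660, (C,merge)→740, (B,merge)→760, (C,hash)→800 …(+2); best=520 via (C,nl_idx)
  {ABC}: card=12; try (C,nl_idx)→642, (C,merge)→1090, (B,hash)→1130, (C,hash)→1150, (A,hash)→1360, (B,nl_idx)→1412 …(+5); best=642 via (C,nl_idx)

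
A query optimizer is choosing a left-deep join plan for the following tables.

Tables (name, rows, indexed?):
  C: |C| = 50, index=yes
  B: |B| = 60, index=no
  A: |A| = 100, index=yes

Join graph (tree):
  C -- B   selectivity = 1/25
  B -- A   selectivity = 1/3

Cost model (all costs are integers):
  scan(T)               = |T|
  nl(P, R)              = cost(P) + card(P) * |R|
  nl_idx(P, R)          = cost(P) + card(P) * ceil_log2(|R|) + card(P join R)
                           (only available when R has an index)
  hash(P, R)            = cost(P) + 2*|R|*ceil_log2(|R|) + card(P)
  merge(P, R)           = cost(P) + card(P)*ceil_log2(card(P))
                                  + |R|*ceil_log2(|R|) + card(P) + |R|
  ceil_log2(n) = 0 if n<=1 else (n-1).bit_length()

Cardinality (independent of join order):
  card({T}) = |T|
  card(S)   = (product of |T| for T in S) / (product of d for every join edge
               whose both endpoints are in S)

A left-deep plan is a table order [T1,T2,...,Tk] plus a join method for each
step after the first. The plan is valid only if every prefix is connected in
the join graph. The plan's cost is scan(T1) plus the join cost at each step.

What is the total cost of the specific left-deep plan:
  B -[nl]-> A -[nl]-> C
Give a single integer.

step 1: scan B: cost=60, card=60
step 2: join A via nl
    card(P join A) = 60*100/(3) = 2000
    cost = 60 + 60*100 = 6060
step 3: join C via nl
    card(P join C) = 2000*50/(25) = 4000
    cost = 6060 + 2000*50 = 106060

106060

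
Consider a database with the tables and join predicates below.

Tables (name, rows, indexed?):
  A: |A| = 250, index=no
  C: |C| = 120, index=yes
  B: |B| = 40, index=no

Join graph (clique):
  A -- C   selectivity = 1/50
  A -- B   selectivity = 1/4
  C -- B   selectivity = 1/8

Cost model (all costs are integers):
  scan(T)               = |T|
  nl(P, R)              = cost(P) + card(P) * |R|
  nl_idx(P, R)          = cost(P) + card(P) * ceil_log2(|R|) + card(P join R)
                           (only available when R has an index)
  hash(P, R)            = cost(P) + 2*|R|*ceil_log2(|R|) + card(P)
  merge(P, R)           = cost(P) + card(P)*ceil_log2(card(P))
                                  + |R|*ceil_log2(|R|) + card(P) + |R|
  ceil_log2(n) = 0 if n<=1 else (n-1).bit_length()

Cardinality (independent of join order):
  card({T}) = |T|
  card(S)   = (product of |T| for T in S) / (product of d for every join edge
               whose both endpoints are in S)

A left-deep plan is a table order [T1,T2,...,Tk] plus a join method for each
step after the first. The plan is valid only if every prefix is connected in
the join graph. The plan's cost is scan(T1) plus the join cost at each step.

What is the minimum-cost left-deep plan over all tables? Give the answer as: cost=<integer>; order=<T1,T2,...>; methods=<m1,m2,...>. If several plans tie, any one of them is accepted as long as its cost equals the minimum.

Selinger DP (subsets sized 1..n):
  {A}: scan cost=250, card=250
  {C}: scan cost=120, card=120
  {B}: scan cost=40, card=40
  {AC}: card=600; try (C,hash)→2180, (C,nl_idx)→2600, (A,merge)→3330, (C,merge)→3460, (A,hash)→4240, (A,nl)→30120 …(+1); best=2180 via (C,hash)
  {AB}: card=2500; try (B,hash)→980, (A,merge)→2570, (B,merge)→2780, (A,hash)→4080, (A,nl)→10040, (B,nl)→10250; best=980 via (B,hash)
  {BC}: card=600; try (B,hash)→720, (C,nl_idx)→920, (C,merge)→1280, (B,merge)→1360, (C,hash)→1760, (C,nl)→4840 …(+1); best=720 via (B,hash)
  {ABC}: card=750; try (B,hash)→3260, (C,hash)→5160, (A,hash)→5320, (B,merge)→9060, (A,merge)→9570, (C,nl_idx)→19230 …(+4); best=3260 via (B,hash)

cost=3260; order=A,C,B; methods=hash,hash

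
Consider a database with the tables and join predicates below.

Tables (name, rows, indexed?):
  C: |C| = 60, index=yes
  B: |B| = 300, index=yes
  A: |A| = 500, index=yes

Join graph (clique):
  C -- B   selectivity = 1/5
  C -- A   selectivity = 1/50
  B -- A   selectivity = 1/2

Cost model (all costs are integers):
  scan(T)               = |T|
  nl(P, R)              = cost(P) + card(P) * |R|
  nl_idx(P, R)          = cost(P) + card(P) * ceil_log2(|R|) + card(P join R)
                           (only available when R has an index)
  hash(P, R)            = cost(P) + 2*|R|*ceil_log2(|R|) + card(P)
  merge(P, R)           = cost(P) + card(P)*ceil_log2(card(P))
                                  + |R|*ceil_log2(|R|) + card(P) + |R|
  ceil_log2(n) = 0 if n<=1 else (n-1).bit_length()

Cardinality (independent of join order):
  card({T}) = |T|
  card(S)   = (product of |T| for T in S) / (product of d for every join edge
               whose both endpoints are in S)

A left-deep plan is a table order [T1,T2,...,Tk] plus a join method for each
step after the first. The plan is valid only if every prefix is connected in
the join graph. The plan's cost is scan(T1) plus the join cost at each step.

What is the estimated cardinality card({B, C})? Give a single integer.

3600

Tables in S: B(300), C(60)
Edges inside S: C-B(d=5)
numerator = 300 * 60 = 18000
denominator = 5 = 5
card(S) = 18000 / 5 = 3600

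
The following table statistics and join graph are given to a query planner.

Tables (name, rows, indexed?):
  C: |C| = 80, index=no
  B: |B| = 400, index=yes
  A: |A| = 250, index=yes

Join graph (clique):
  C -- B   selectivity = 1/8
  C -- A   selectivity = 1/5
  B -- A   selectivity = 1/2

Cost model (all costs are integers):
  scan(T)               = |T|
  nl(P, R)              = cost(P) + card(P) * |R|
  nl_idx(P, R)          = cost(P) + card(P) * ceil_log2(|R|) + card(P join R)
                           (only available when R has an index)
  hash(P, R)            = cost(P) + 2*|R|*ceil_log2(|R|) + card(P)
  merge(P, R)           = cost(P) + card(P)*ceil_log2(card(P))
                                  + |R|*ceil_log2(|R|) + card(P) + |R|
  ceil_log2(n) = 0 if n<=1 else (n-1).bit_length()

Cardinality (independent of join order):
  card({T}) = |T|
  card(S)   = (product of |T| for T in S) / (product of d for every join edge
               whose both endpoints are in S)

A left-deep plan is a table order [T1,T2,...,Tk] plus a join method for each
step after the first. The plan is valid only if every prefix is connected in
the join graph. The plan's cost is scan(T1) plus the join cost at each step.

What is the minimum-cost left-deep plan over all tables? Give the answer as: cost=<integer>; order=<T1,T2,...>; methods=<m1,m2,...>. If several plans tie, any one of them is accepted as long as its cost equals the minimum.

cost=9920; order=B,C,A; methods=hash,hash

Selinger DP (subsets sized 1..n):
  {C}: scan cost=80, card=80
  {B}: scan cost=400, card=400
  {A}: scan cost=250, card=250
  {BC}: card=4000; try (C,hash)→1920, (B,merge)→4720, (B,nl_idx)→4800, (C,merge)→5040, (B,hash)→7360, (B,nl)→32080 …(+1); best=1920 via (C,hash)
  {AC}: card=4000; try (C,hash)→1620, (A,merge)→2970, (C,merge)→3140, (A,hash)→4160, (A,nl_idx)→4720, (A,nl)→20080 …(+1); best=1620 via (C,hash)
  {AB}: card=50000; try (A,hash)→4800, (B,merge)→6500, (A,merge)→6650, (B,hash)→7700, (B,nl_idx)→52500, (A,nl_idx)→53600 …(+2); best=4800 via (A,hash)
  {ABC}: card=100000; try (A,hash)→9920, (B,hash)→12820, (C,hash)→55920, (A,merge)→56170, (B,merge)→57620, (A,nl_idx)→133920 …(+5); best=9920 via (A,hash)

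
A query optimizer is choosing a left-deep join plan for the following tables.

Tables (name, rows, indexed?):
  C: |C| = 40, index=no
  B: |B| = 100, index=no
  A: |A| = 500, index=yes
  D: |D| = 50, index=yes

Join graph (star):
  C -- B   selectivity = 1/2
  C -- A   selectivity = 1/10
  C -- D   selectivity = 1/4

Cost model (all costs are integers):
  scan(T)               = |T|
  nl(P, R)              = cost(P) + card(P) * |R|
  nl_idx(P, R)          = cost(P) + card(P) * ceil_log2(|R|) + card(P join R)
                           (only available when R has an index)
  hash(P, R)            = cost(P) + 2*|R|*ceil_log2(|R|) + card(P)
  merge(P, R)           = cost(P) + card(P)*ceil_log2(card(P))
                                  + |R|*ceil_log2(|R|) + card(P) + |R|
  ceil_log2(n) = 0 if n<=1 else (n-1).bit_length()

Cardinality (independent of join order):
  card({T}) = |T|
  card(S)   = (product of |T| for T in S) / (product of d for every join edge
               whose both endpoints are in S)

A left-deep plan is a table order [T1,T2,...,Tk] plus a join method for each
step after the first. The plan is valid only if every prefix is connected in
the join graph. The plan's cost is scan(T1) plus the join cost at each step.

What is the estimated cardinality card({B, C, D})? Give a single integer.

25000

Tables in S: B(100), C(40), D(50)
Edges inside S: C-B(d=2), C-D(d=4)
numerator = 100 * 40 * 50 = 200000
denominator = 2 * 4 = 8
card(S) = 200000 / 8 = 25000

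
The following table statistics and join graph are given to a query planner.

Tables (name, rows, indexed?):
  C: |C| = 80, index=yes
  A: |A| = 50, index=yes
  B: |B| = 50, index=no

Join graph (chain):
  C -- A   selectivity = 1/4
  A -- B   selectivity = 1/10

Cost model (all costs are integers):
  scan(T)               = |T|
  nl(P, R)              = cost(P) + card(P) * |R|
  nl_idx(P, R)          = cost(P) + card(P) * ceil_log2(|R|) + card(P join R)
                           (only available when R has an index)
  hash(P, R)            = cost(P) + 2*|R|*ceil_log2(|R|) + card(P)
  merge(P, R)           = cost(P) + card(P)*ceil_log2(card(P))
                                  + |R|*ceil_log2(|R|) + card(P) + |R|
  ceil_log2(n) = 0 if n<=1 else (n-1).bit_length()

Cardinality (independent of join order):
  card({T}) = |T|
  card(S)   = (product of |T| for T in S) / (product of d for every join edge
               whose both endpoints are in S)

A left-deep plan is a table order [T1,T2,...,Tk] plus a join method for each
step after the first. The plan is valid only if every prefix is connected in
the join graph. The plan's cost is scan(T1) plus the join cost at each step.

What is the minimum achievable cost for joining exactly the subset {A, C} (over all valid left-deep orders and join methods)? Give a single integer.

Selinger DP over subsets of {A,C}:
  {C}: scan cost=80, card=80
  {A}: scan cost=50, card=50
  {AC}: card=1000; try (A,hash)→760, (C,merge)→1040, (A,merge)→1070, (C,hash)→1220, (C,nl_idx)→1400, (A,nl_idx)→1560 …(+2); best=760 via (A,hash)

760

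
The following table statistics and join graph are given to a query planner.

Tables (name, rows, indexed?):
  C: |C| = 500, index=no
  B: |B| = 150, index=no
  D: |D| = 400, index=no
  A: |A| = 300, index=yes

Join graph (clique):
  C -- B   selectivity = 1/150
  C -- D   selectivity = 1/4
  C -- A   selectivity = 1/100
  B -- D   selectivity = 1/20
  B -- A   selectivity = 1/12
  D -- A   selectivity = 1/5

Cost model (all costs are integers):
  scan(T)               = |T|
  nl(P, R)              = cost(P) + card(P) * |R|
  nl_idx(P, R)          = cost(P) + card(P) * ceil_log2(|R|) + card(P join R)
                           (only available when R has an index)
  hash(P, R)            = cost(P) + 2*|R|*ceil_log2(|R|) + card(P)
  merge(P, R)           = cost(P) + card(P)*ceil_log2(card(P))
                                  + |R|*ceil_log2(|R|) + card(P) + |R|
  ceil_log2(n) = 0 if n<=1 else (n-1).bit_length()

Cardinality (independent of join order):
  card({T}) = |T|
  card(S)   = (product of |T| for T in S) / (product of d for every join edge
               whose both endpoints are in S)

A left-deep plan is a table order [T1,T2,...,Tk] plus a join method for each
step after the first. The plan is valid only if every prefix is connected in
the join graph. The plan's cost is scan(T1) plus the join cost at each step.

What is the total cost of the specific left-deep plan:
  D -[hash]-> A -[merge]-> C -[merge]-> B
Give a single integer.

step 1: scan D: cost=400, card=400
step 2: join A via hash
    card(P join A) = 400*300/(5) = 24000
    cost = 400 + 2*300*9 + 400 = 6200
step 3: join C via merge
    card(P join C) = 24000*500/(4*100) = 30000
    cost = 6200 + 24000*15 + 500*9 + 24000 + 500 = 395200
step 4: join B via merge
    card(P join B) = 30000*150/(150*20*12) = 125
    cost = 395200 + 30000*15 + 150*8 + 30000 + 150 = 876550

876550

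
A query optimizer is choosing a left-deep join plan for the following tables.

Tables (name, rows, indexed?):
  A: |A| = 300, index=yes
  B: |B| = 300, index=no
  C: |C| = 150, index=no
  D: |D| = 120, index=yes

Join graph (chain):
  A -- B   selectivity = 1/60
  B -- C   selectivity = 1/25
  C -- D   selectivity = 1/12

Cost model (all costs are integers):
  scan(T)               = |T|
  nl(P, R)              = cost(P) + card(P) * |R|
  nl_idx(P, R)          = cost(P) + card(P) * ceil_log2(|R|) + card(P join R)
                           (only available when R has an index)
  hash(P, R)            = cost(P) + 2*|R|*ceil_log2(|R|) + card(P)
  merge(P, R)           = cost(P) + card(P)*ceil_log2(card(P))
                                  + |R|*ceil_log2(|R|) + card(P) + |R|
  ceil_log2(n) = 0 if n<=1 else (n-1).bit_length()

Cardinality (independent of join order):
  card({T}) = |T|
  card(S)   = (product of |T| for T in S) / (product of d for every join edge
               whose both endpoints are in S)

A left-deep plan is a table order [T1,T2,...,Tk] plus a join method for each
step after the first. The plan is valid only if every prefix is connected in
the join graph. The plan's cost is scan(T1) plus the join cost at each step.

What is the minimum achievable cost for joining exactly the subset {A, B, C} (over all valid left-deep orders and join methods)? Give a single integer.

Selinger DP over subsets of {A,B,C}:
  {A}: scan cost=300, card=300
  {B}: scan cost=300, card=300
  {C}: scan cost=150, card=150
  {AB}: card=1500; try (A,nl_idx)→4500, (B,hash)→6000, (A,hash)→6000, (B,merge)→6300, (A,merge)→6300, (B,nl)→90300 …(+1); best=4500 via (A,nl_idx)
  {BC}: card=1800; try (C,hash)→3000, (B,merge)→4500, (C,merge)→4650, (B,hash)→5700, (B,nl)→45150, (C,nl)→45300; best=3000 via (C,hash)
  {ABC}: card=9000; try (C,hash)→8400, (A,hash)→10200, (C,merge)→23850, (A,merge)→27600, (A,nl_idx)→28200, (C,nl)→229500 …(+1); best=8400 via (C,hash)

8400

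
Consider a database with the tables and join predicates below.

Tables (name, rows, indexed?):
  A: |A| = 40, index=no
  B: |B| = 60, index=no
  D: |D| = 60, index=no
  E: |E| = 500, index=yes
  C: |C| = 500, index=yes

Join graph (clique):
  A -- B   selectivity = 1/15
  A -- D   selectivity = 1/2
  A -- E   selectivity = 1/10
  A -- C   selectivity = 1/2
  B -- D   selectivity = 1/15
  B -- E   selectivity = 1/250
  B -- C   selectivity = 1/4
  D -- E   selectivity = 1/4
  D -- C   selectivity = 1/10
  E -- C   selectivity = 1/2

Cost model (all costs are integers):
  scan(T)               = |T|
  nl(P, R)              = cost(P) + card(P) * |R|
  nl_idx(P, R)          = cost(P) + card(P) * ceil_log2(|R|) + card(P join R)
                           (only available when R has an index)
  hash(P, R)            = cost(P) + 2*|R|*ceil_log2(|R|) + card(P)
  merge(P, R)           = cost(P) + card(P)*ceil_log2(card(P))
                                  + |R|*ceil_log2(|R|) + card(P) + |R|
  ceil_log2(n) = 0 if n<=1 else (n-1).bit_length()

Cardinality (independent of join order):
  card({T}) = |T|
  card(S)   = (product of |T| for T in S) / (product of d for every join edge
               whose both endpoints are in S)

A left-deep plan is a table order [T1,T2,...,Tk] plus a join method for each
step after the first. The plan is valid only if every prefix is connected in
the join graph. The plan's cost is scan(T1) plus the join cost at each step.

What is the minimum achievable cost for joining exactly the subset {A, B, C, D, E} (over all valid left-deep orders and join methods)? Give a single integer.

2126

Selinger DP over subsets of {A,B,C,D,E}:
  {A}: scan cost=40, card=40
  {B}: scan cost=60, card=60
  {D}: scan cost=60, card=60
  {E}: scan cost=500, card=500
  {C}: scan cost=500, card=500
  {AB}: card=160; try (A,hash)→600, (B,merge)→740, (A,merge)→760, (B,hash)→800, (B,nl)→2440, (A,nl)→2460; best=600 via (A,hash)
  {AD}: card=1200; try (A,hash)→600, (D,merge)→740, (A,merge)→760, (D,hash)→800, (D,nl)→2440, (A,nl)→2460; best=600 via (A,hash)
  {AE}: card=2000; try (A,hash)→1480, (E,nl_idx)→2400, (E,merge)→5320, (A,merge)→5780, (E,hash)→9080, (E,nl)→20040 …(+1); best=1480 via (A,hash)
  {AC}: card=10000; try (A,hash)→1480, (C,merge)→5320, (A,merge)→5780, (C,hash)→9080, (C,nl_idx)→10400, (C,nl)→20040 …(+1); best=1480 via (A,hash)
  {BD}: card=240; try (D,hash)→840, (B,hash)→840, (D,merge)→900, (B,merge)→900, (D,nl)→3660, (B,nl)→3660; best=840 via (D,hash)
  {BE}: card=120; try (E,nl_idx)→720, (B,hash)→1720, (E,merge)→5480, (B,merge)→5920, (E,hash)→9120, (E,nl)→30060 …(+1); best=720 via (E,nl_idx)
  {BC}: card=7500; try (B,hash)→1720, (C,merge)→5480, (B,merge)→5920, (C,nl_idx)→8100, (C,hash)→9120, (C,nl)→30060 …(+1); best=1720 via (B,hash)
  {DE}: card=7500; try (D,hash)→1720, (E,merge)→5480, (D,merge)→5920, (E,nl_idx)→8100, (E,hash)→9120, (E,nl)→30060 …(+1); best=1720 via (D,hash)
  {CD}: card=3000; try (D,hash)→1720, (C,nl_idx)→3600, (C,merge)→5480, (D,merge)→5920, (C,hash)→9120, (C,nl)→30060 …(+1); best=1720 via (D,hash)
  {CE}: card=125000; try (E,hash)→10000, (C,hash)→10000, (E,merge)→10500, (C,merge)→10500, (E,nl_idx)→130000, (C,nl_idx)→130000 …(+2); best=10000 via (E,hash)
  {ABD}: card=320; try (D,hash)→1480, (A,hash)→1560, (D,merge)→2460, (B,hash)→2520, (A,merge)→3280, (D,nl)→10200 …(+3); best=1480 via (D,hash)
  {ABE}: card=32; try (A,hash)→1320, (A,merge)→1960, (E,nl_idx)→2072, (B,hash)→4200, (A,nl)→5520, (E,merge)→7040 …(+4); best=1320 via (A,hash)
  {ABC}: card=10000; try (C,merge)→7040, (A,hash)→9700, (C,hash)→9760, (C,nl_idx)→12040, (B,hash)→12200, (C,nl)→80600 …(+4); best=7040 via (C,merge)
  {ADE}: card=15000; try (D,hash)→4200, (A,hash)→9700, (E,hash)→10800, (E,merge)→20000, (D,merge)→25900, (E,nl_idx)→26400 …(+4); best=4200 via (D,hash)
  {ACD}: card=30000; try (A,hash)→5200, (C,hash)→10800, (D,hash)→12200, (C,merge)→20000, (A,merge)→41000, (C,nl_idx)→41400 …(+4); best=5200 via (A,hash)
  {ACE}: card=250000; try (C,hash)→12480, (E,hash)→20480, (C,merge)→30480, (A,hash)→135480, (E,merge)→156480, (C,nl_idx)→269480 …(+5); best=12480 via (C,hash)
  {BDE}: card=120; try (D,hash)→1560, (D,merge)→2100, (E,nl_idx)→3120, (D,nl)→7920, (E,merge)→8000, (B,hash)→9940 …(+4); best=1560 via (D,hash)
  {BCD}: card=3000; try (B,hash)→5440, (C,nl_idx)→6000, (C,merge)→8000, (D,hash)→9940, (C,hash)→10080, (B,merge)→41140 …(+4); best=5440 via (B,hash)
  {BCE}: card=7500; try (C,merge)→6680, (C,nl_idx)→9300, (C,hash)→9840, (E,hash)→18220, (C,nl)→60720, (E,nl_idx)→76720 …(+5); best=6680 via (C,merge)
  {CDE}: card=187500; try (E,hash)→13720, (C,hash)→18220, (E,merge)→45720, (C,merge)→111720, (D,hash)→135720, (E,nl_idx)→216220 …(+5); best=13720 via (E,hash)
  {ABDE}: card=16; try (D,merge)→1932, (D,hash)→2072, (A,hash)→2160, (A,merge)→2800, (D,nl)→3240, (E,nl_idx)→4376 …(+7); best=1932 via (D,merge)
  {ABCD}: card=2000; try (C,nl_idx)→6360, (A,hash)→8920, (C,merge)→9680, (C,hash)→10800, (D,hash)→17760, (B,hash)→35920 …(+7); best=6360 via (C,nl_idx)
  {ABCE}: card=1000; try (C,nl_idx)→2608, (C,merge)→6512, (C,hash)→10352, (A,hash)→14660, (C,nl)→17320, (E,hash)→26040 …(+8); best=2608 via (C,nl_idx)
  {ACDE}: card=187500; try (C,hash)→28200, (E,hash)→44200, (A,hash)→201700, (C,merge)→234200, (D,hash)→263200, (C,nl_idx)→326700 …(+8); best=28200 via (C,hash)
  {BCDE}: card=750; try (C,nl_idx)→3390, (C,merge)→7520, (C,hash)→10680, (D,hash)→14900, (E,hash)→17440, (E,nl_idx)→33190 …(+8); best=3390 via (C,nl_idx)
  {ABCDE}: card=50; try (C,nl_idx)→2126, (D,hash)→4328, (A,hash)→4620, (C,merge)→7012, (C,nl)→9932, (C,hash)→10948 …(+11); best=2126 via (C,nl_idx)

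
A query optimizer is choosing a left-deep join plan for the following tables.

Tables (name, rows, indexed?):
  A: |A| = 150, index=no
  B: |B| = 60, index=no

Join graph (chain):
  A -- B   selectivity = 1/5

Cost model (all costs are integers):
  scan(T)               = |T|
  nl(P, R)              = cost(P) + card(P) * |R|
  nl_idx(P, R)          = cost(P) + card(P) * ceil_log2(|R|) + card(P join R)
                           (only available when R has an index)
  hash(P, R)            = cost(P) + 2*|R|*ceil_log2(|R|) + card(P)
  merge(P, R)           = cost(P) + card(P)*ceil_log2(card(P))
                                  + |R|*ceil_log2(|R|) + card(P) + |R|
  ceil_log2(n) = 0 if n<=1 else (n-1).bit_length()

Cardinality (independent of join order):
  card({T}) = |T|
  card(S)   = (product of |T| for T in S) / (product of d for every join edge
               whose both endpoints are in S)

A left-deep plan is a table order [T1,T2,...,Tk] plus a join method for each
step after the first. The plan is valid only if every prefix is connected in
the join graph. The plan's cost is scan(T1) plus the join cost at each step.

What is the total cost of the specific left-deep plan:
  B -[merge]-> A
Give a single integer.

step 1: scan B: cost=60, card=60
step 2: join A via merge
    card(P join A) = 60*150/(5) = 1800
    cost = 60 + 60*6 + 150*8 + 60 + 150 = 1830

1830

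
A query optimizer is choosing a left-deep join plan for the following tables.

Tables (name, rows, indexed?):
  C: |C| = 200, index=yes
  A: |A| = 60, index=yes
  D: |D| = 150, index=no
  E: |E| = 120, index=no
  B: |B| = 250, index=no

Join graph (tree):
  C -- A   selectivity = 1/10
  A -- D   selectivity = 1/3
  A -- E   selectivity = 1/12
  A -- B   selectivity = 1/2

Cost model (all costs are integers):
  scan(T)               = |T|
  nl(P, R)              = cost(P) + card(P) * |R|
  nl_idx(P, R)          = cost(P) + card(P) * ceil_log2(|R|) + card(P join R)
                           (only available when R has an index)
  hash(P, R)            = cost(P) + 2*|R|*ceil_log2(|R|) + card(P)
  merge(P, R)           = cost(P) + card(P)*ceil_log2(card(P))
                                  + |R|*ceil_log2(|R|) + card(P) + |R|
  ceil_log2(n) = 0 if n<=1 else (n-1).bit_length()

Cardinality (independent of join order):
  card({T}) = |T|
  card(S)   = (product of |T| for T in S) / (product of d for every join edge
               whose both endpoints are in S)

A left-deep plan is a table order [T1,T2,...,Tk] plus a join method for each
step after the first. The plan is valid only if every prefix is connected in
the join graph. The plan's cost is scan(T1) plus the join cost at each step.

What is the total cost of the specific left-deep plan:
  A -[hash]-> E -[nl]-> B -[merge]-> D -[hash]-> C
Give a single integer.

5256350

step 1: scan A: cost=60, card=60
step 2: join E via hash
    card(P join E) = 60*120/(12) = 600
    cost = 60 + 2*120*7 + 60 = 1800
step 3: join B via nl
    card(P join B) = 600*250/(2) = 75000
    cost = 1800 + 600*250 = 151800
step 4: join D via merge
    card(P join D) = 75000*150/(3) = 3750000
    cost = 151800 + 75000*17 + 150*8 + 75000 + 150 = 1503150
step 5: join C via hash
    card(P join C) = 3750000*200/(10) = 75000000
    cost = 1503150 + 2*200*8 + 3750000 = 5256350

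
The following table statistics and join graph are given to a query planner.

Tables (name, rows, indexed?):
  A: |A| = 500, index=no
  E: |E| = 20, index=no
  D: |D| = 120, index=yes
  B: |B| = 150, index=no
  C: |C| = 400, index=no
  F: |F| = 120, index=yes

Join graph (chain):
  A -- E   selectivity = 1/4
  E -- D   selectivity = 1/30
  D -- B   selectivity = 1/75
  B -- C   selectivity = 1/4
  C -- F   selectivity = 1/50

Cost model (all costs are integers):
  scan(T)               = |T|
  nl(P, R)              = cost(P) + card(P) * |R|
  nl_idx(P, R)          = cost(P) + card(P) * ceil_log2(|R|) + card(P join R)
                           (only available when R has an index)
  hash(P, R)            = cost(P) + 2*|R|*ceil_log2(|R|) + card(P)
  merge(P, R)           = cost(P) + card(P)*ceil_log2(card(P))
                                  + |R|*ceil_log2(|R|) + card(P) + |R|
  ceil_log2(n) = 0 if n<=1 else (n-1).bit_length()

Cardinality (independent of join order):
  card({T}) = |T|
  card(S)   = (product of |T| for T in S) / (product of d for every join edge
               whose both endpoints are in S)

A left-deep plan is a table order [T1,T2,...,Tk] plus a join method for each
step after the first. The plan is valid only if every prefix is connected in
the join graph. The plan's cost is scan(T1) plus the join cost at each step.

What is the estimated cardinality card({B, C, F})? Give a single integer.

36000

Tables in S: B(150), C(400), F(120)
Edges inside S: B-C(d=4), C-F(d=50)
numerator = 150 * 400 * 120 = 7200000
denominator = 4 * 50 = 200
card(S) = 7200000 / 200 = 36000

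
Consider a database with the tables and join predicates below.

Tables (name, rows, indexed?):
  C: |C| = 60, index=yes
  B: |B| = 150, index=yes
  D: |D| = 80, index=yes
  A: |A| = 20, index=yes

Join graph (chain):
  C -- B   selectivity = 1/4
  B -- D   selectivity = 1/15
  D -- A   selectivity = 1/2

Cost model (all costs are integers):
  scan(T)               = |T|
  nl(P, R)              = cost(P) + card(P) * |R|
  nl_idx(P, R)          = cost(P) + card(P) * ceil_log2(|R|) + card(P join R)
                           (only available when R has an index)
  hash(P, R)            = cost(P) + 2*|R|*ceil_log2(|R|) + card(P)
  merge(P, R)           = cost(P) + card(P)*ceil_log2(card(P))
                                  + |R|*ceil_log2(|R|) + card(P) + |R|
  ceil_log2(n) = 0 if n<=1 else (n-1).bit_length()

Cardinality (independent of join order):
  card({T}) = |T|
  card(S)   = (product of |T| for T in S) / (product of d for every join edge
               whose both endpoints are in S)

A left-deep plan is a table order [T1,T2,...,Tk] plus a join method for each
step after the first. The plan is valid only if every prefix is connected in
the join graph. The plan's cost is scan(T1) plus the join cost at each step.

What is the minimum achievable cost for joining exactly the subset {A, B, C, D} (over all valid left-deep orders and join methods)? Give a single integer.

11140

Selinger DP over subsets of {A,B,C,D}:
  {C}: scan cost=60, card=60
  {B}: scan cost=150, card=150
  {D}: scan cost=80, card=80
  {A}: scan cost=20, card=20
  {BC}: card=2250; try (C,hash)→1020, (B,merge)→1830, (C,merge)→1920, (B,hash)→2520, (B,nl_idx)→2790, (C,nl_idx)→3300 …(+2); best=1020 via (C,hash)
  {BD}: card=800; try (D,hash)→1420, (B,nl_idx)→1520, (D,nl_idx)→2000, (B,merge)→2070, (D,merge)→2140, (B,hash)→2560 …(+2); best=1420 via (D,hash)
  {AD}: card=800; try (A,hash)→360, (D,merge)→780, (A,merge)→840, (D,nl_idx)→960, (D,hash)→1160, (A,nl_idx)→1280 …(+2); best=360 via (A,hash)
  {BCD}: card=12000; try (C,hash)→2940, (D,hash)→4390, (C,merge)→10640, (C,nl_idx)→18220, (D,nl_idx)→28770, (D,merge)→30910 …(+2); best=2940 via (C,hash)
  {ABD}: card=8000; try (A,hash)→2420, (B,hash)→3560, (A,merge)→10340, (B,merge)→10510, (A,nl_idx)→13420, (B,nl_idx)→14760 …(+2); best=2420 via (A,hash)
  {ABCD}: card=120000; try (C,hash)→11140, (A,hash)→15140, (C,merge)→114840, (C,nl_idx)→170420, (A,nl_idx)→182940, (A,merge)→183060 …(+2); best=11140 via (C,hash)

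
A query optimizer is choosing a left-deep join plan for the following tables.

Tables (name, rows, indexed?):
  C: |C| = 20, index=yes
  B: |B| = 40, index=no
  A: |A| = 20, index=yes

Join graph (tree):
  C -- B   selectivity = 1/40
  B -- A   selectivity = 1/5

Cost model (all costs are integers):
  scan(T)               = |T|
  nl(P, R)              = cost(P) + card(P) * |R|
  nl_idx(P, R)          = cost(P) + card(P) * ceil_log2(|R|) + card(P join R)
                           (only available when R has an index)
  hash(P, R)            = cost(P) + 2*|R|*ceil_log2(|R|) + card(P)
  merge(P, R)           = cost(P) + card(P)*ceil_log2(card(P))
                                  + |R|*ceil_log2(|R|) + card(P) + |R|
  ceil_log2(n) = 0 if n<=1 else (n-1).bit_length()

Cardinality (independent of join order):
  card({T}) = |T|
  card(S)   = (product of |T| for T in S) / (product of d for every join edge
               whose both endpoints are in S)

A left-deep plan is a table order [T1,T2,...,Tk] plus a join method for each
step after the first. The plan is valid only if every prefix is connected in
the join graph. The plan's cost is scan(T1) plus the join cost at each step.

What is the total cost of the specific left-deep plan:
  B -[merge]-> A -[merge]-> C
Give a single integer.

step 1: scan B: cost=40, card=40
step 2: join A via merge
    card(P join A) = 40*20/(5) = 160
    cost = 40 + 40*6 + 20*5 + 40 + 20 = 440
step 3: join C via merge
    card(P join C) = 160*20/(40) = 80
    cost = 440 + 160*8 + 20*5 + 160 + 20 = 2000

2000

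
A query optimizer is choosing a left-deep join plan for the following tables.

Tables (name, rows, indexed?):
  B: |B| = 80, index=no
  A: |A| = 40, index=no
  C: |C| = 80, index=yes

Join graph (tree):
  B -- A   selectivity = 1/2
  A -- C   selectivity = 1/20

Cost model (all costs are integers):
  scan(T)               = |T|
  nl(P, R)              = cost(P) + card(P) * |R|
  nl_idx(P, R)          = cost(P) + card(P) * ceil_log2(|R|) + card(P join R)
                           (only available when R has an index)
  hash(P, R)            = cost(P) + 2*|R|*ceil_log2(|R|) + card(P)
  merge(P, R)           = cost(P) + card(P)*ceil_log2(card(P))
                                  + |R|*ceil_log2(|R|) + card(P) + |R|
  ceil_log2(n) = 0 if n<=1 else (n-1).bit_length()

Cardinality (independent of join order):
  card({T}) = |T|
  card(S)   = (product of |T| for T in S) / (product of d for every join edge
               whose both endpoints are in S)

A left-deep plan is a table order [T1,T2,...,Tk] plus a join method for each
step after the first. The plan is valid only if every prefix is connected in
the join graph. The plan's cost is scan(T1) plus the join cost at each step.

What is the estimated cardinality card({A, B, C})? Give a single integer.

Tables in S: A(40), B(80), C(80)
Edges inside S: B-A(d=2), A-C(d=20)
numerator = 40 * 80 * 80 = 256000
denominator = 2 * 20 = 40
card(S) = 256000 / 40 = 6400

6400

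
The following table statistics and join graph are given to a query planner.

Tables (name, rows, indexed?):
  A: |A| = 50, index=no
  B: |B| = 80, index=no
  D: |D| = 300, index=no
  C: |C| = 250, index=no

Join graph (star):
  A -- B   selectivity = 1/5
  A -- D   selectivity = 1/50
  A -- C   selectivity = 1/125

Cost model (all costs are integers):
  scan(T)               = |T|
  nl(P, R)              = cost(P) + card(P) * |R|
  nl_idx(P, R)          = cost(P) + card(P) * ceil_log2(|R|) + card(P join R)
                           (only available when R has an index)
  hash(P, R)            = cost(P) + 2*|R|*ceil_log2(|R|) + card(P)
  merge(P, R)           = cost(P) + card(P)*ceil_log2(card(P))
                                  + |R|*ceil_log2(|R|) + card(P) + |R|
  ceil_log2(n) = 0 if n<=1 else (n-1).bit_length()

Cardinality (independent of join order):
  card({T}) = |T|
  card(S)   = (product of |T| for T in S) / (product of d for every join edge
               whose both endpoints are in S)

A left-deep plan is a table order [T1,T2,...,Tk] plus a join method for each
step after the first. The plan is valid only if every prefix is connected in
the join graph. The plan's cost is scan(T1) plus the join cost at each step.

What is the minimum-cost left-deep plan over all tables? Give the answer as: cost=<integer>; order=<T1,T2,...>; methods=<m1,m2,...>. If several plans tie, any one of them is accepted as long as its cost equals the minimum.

Selinger DP (subsets sized 1..n):
  {A}: scan cost=50, card=50
  {B}: scan cost=80, card=80
  {D}: scan cost=300, card=300
  {C}: scan cost=250, card=250
  {AB}: card=800; try (A,hash)→760, (B,merge)→1040, (A,merge)→1070, (B,hash)→1220, (B,nl)→4050, (A,nl)→4080; best=760 via (A,hash)
  {AD}: card=300; try (A,hash)→1200, (D,merge)→3400, (A,merge)→3650, (D,hash)→5500, (D,nl)→15050, (A,nl)→15300; best=1200 via (A,hash)
  {AC}: card=100; try (A,hash)→1100, (C,merge)→2650, (A,merge)→2850, (C,hash)→4100, (C,nl)→12550, (A,nl)→12750; best=1100 via (A,hash)
  {ABD}: card=4800; try (B,hash)→2620, (B,merge)→4840, (D,hash)→6960, (D,merge)→12560, (B,nl)→25200, (D,nl)→240760; best=2620 via (B,hash)
  {ABC}: card=1600; try (B,hash)→2320, (B,merge)→2540, (C,hash)→5560, (B,nl)→9100, (C,merge)→11810, (C,nl)→200760; best=2320 via (B,hash)
  {ACD}: card=600; try (D,merge)→4900, (C,hash)→5500, (C,merge)→6450, (D,hash)→6600, (D,nl)→31100, (C,nl)→76200; best=4900 via (D,merge)
  {ABCD}: card=9600; try (B,hash)→6620, (D,hash)→9320, (C,hash)→11420, (B,merge)→12140, (D,merge)→24520, (B,nl)→52900 …(+3); best=6620 via (B,hash)

cost=6620; order=C,A,D,B; methods=hash,merge,hash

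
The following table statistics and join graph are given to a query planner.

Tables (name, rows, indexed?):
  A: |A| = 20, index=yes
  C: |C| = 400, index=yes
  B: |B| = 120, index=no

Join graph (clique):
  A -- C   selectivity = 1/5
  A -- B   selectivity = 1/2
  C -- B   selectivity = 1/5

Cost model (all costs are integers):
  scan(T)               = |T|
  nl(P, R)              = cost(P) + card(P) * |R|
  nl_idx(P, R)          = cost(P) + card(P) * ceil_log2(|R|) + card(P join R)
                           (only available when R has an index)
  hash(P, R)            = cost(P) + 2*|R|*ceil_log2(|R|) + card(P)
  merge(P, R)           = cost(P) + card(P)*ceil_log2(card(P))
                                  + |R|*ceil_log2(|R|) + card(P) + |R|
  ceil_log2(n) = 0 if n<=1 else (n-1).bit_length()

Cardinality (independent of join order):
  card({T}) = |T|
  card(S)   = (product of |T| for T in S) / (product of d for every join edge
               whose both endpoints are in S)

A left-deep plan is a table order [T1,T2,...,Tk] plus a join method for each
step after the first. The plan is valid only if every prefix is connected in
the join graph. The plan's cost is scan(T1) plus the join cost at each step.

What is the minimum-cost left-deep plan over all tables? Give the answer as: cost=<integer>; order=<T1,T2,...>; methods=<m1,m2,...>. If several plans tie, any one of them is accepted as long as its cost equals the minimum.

Selinger DP (subsets sized 1..n):
  {A}: scan cost=20, card=20
  {C}: scan cost=400, card=400
  {B}: scan cost=120, card=120
  {AC}: card=1600; try (A,hash)→1000, (C,nl_idx)→1800, (A,nl_idx)→4000, (C,merge)→4140, (A,merge)→4520, (C,hash)→7240 …(+2); best=1000 via (A,hash)
  {AB}: card=1200; try (A,hash)→440, (B,merge)→1100, (A,merge)→1200, (B,hash)→1720, (A,nl_idx)→1920, (B,nl)→2420 …(+1); best=440 via (A,hash)
  {BC}: card=9600; try (B,hash)→2480, (C,merge)→5080, (B,merge)→5360, (C,hash)→7440, (C,nl_idx)→10800, (C,nl)→48120 …(+1); best=2480 via (B,hash)
  {ABC}: card=19200; try (B,hash)→4280, (C,hash)→8840, (A,hash)→12280, (C,merge)→18840, (B,merge)→21160, (C,nl_idx)→30440 …(+5); best=4280 via (B,hash)

cost=4280; order=C,A,B; methods=hash,hash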